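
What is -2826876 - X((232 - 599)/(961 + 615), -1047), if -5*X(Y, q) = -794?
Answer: -14135174/5 ≈ -2.8270e+6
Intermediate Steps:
X(Y, q) = 794/5 (X(Y, q) = -⅕*(-794) = 794/5)
-2826876 - X((232 - 599)/(961 + 615), -1047) = -2826876 - 1*794/5 = -2826876 - 794/5 = -14135174/5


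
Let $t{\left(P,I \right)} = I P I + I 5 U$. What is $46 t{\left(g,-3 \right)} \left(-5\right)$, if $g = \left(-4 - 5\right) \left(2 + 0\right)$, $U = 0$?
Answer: $37260$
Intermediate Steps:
$g = -18$ ($g = \left(-9\right) 2 = -18$)
$t{\left(P,I \right)} = P I^{2}$ ($t{\left(P,I \right)} = I P I + I 5 \cdot 0 = P I^{2} + 5 I 0 = P I^{2} + 0 = P I^{2}$)
$46 t{\left(g,-3 \right)} \left(-5\right) = 46 \left(- 18 \left(-3\right)^{2}\right) \left(-5\right) = 46 \left(\left(-18\right) 9\right) \left(-5\right) = 46 \left(-162\right) \left(-5\right) = \left(-7452\right) \left(-5\right) = 37260$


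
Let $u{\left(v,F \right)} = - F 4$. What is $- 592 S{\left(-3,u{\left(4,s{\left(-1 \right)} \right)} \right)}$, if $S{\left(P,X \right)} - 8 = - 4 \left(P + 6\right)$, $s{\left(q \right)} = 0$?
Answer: $2368$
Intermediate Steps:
$u{\left(v,F \right)} = - 4 F$
$S{\left(P,X \right)} = -16 - 4 P$ ($S{\left(P,X \right)} = 8 - 4 \left(P + 6\right) = 8 - 4 \left(6 + P\right) = 8 - \left(24 + 4 P\right) = -16 - 4 P$)
$- 592 S{\left(-3,u{\left(4,s{\left(-1 \right)} \right)} \right)} = - 592 \left(-16 - -12\right) = - 592 \left(-16 + 12\right) = \left(-592\right) \left(-4\right) = 2368$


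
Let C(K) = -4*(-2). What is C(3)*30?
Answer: 240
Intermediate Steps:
C(K) = 8
C(3)*30 = 8*30 = 240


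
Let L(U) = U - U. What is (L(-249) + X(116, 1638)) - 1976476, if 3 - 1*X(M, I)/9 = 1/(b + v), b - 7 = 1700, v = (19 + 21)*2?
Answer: -3531914372/1787 ≈ -1.9764e+6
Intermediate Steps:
L(U) = 0
v = 80 (v = 40*2 = 80)
b = 1707 (b = 7 + 1700 = 1707)
X(M, I) = 48240/1787 (X(M, I) = 27 - 9/(1707 + 80) = 27 - 9/1787 = 48240/1787)
(L(-249) + X(116, 1638)) - 1976476 = (0 + 48240/1787) - 1976476 = 48240/1787 - 1976476 = -3531914372/1787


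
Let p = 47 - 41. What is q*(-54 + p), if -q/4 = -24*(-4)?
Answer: 18432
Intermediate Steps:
p = 6
q = -384 (q = -(-96)*(-4) = -4*96 = -384)
q*(-54 + p) = -384*(-54 + 6) = -384*(-48) = 18432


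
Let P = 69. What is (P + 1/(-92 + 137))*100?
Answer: 62120/9 ≈ 6902.2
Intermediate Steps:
(P + 1/(-92 + 137))*100 = (69 + 1/(-92 + 137))*100 = (69 + 1/45)*100 = (3106/45)*100 = 62120/9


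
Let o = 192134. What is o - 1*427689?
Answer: -235555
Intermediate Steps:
o - 1*427689 = 192134 - 1*427689 = 192134 - 427689 = -235555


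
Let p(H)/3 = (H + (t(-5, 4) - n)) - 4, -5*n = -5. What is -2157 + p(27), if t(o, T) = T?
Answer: -2079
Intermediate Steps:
n = 1 (n = -1/5*(-5) = 1)
p(H) = -3 + 3*H (p(H) = 3*((H + (4 - 1*1)) - 4) = 3*((H + (4 - 1)) - 4) = 3*((H + 3) - 4) = 3*((3 + H) - 4) = 3*(-1 + H) = -3 + 3*H)
-2157 + p(27) = -2157 + (-3 + 3*27) = -2157 + (-3 + 81) = -2157 + 78 = -2079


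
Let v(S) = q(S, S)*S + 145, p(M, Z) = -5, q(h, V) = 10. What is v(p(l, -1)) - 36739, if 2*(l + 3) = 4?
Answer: -36644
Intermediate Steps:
l = -1 (l = -3 + (1/2)*4 = -3 + 2 = -1)
v(S) = 145 + 10*S (v(S) = 10*S + 145 = 145 + 10*S)
v(p(l, -1)) - 36739 = (145 + 10*(-5)) - 36739 = (145 - 50) - 36739 = 95 - 36739 = -36644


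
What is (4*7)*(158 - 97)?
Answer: 1708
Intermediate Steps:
(4*7)*(158 - 97) = 28*61 = 1708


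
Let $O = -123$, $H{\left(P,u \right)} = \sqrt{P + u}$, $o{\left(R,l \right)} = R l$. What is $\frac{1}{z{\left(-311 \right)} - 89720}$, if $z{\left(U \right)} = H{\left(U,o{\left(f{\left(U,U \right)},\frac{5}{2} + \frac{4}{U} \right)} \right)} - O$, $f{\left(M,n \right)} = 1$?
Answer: $- \frac{55729334}{4993181330293} - \frac{i \sqrt{119358690}}{4993181330293} \approx -1.1161 \cdot 10^{-5} - 2.188 \cdot 10^{-9} i$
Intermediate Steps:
$z{\left(U \right)} = 123 + \sqrt{\frac{5}{2} + U + \frac{4}{U}}$ ($z{\left(U \right)} = \sqrt{U + 1 \left(\frac{5}{2} + \frac{4}{U}\right)} - -123 = \sqrt{U + 1 \left(5 \cdot \frac{1}{2} + \frac{4}{U}\right)} + 123 = \sqrt{U + 1 \left(\frac{5}{2} + \frac{4}{U}\right)} + 123 = \sqrt{U + \left(\frac{5}{2} + \frac{4}{U}\right)} + 123 = \sqrt{\frac{5}{2} + U + \frac{4}{U}} + 123 = 123 + \sqrt{\frac{5}{2} + U + \frac{4}{U}}$)
$\frac{1}{z{\left(-311 \right)} - 89720} = \frac{1}{\left(123 + \frac{\sqrt{10 + 4 \left(-311\right) + \frac{16}{-311}}}{2}\right) - 89720} = \frac{1}{\left(123 + \frac{\sqrt{10 - 1244 + 16 \left(- \frac{1}{311}\right)}}{2}\right) - 89720} = \frac{1}{\left(123 + \frac{\sqrt{10 - 1244 - \frac{16}{311}}}{2}\right) - 89720} = \frac{1}{\left(123 + \frac{\sqrt{- \frac{383790}{311}}}{2}\right) - 89720} = \frac{1}{\left(123 + \frac{\frac{1}{311} i \sqrt{119358690}}{2}\right) - 89720} = \frac{1}{\left(123 + \frac{i \sqrt{119358690}}{622}\right) - 89720} = \frac{1}{-89597 + \frac{i \sqrt{119358690}}{622}}$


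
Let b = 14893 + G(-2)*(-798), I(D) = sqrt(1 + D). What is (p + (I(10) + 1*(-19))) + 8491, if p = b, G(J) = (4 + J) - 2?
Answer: 23365 + sqrt(11) ≈ 23368.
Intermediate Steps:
G(J) = 2 + J
b = 14893 (b = 14893 + (2 - 2)*(-798) = 14893 + 0*(-798) = 14893 + 0 = 14893)
p = 14893
(p + (I(10) + 1*(-19))) + 8491 = (14893 + (sqrt(1 + 10) + 1*(-19))) + 8491 = (14893 + (sqrt(11) - 19)) + 8491 = (14893 + (-19 + sqrt(11))) + 8491 = (14874 + sqrt(11)) + 8491 = 23365 + sqrt(11)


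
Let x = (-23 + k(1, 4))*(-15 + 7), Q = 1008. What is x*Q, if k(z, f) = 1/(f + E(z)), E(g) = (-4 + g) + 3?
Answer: 183456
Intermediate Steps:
E(g) = -1 + g
k(z, f) = 1/(-1 + f + z) (k(z, f) = 1/(f + (-1 + z)) = 1/(-1 + f + z))
x = 182 (x = (-23 + 1/(-1 + 4 + 1))*(-15 + 7) = (-23 + 1/4)*(-8) = (-23 + ¼)*(-8) = -91/4*(-8) = 182)
x*Q = 182*1008 = 183456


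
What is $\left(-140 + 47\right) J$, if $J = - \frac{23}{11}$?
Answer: $\frac{2139}{11} \approx 194.45$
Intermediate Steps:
$J = - \frac{23}{11}$ ($J = \left(-23\right) \frac{1}{11} = - \frac{23}{11} \approx -2.0909$)
$\left(-140 + 47\right) J = \left(-140 + 47\right) \left(- \frac{23}{11}\right) = \left(-93\right) \left(- \frac{23}{11}\right) = \frac{2139}{11}$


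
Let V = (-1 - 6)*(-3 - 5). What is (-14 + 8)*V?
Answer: -336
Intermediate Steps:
V = 56 (V = -7*(-8) = 56)
(-14 + 8)*V = (-14 + 8)*56 = -6*56 = -336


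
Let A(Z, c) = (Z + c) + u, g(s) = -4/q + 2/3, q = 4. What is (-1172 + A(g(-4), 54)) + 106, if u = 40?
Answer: -2917/3 ≈ -972.33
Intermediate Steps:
g(s) = -⅓ (g(s) = -4/4 + 2/3 = -4*¼ + 2*(⅓) = -1 + ⅔ = -⅓)
A(Z, c) = 40 + Z + c (A(Z, c) = (Z + c) + 40 = 40 + Z + c)
(-1172 + A(g(-4), 54)) + 106 = (-1172 + (40 - ⅓ + 54)) + 106 = (-1172 + 281/3) + 106 = -3235/3 + 106 = -2917/3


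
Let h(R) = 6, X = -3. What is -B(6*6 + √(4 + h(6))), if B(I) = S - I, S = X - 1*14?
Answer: 53 + √10 ≈ 56.162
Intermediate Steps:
S = -17 (S = -3 - 1*14 = -3 - 14 = -17)
B(I) = -17 - I
-B(6*6 + √(4 + h(6))) = -(-17 - (6*6 + √(4 + 6))) = -(-17 - (36 + √10)) = -(-17 + (-36 - √10)) = -(-53 - √10) = 53 + √10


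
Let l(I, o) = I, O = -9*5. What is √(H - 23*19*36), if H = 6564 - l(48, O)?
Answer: 96*I ≈ 96.0*I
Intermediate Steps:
O = -45
H = 6516 (H = 6564 - 1*48 = 6564 - 48 = 6516)
√(H - 23*19*36) = √(6516 - 23*19*36) = √(6516 - 437*36) = √(6516 - 15732) = √(-9216) = 96*I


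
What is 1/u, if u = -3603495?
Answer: -1/3603495 ≈ -2.7751e-7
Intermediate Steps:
1/u = 1/(-3603495) = -1/3603495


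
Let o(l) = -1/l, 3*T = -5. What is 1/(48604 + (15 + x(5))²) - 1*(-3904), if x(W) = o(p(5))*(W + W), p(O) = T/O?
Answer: 197655617/50629 ≈ 3904.0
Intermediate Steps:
T = -5/3 (T = (⅓)*(-5) = -5/3 ≈ -1.6667)
p(O) = -5/(3*O)
x(W) = 6*W (x(W) = (-1/((-5/3/5)))*(W + W) = (-1/((-5/3*⅕)))*(2*W) = (-1/(-⅓))*(2*W) = (-1*(-3))*(2*W) = 3*(2*W) = 6*W)
1/(48604 + (15 + x(5))²) - 1*(-3904) = 1/(48604 + (15 + 6*5)²) - 1*(-3904) = 1/(48604 + (15 + 30)²) + 3904 = 1/(48604 + 45²) + 3904 = 1/(48604 + 2025) + 3904 = 1/50629 + 3904 = 197655617/50629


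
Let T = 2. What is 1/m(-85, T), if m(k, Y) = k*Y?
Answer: -1/170 ≈ -0.0058824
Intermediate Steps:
m(k, Y) = Y*k
1/m(-85, T) = 1/(2*(-85)) = 1/(-170) = -1/170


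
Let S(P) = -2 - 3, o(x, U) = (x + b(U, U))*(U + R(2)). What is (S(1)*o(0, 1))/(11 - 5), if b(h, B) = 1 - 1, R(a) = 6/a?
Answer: 0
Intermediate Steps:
b(h, B) = 0
o(x, U) = x*(3 + U) (o(x, U) = (x + 0)*(U + 6/2) = x*(U + 6*(1/2)) = x*(U + 3) = x*(3 + U))
S(P) = -5
(S(1)*o(0, 1))/(11 - 5) = (-0*(3 + 1))/(11 - 5) = -0*4/6 = -5*0*(1/6) = 0*(1/6) = 0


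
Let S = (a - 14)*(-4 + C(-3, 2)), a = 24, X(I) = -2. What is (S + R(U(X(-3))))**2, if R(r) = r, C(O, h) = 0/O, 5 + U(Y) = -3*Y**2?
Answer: 3249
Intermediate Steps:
U(Y) = -5 - 3*Y**2
C(O, h) = 0
S = -40 (S = (24 - 14)*(-4 + 0) = 10*(-4) = -40)
(S + R(U(X(-3))))**2 = (-40 + (-5 - 3*(-2)**2))**2 = (-40 + (-5 - 3*4))**2 = (-40 + (-5 - 12))**2 = (-40 - 17)**2 = (-57)**2 = 3249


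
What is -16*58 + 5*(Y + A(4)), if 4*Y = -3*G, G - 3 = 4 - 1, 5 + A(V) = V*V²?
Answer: -1311/2 ≈ -655.50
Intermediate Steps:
A(V) = -5 + V³ (A(V) = -5 + V*V² = -5 + V³)
G = 6 (G = 3 + (4 - 1) = 3 + 3 = 6)
Y = -9/2 (Y = (-3*6)/4 = (¼)*(-18) = -9/2 ≈ -4.5000)
-16*58 + 5*(Y + A(4)) = -16*58 + 5*(-9/2 + (-5 + 4³)) = -928 + 5*(-9/2 + (-5 + 64)) = -928 + 5*(-9/2 + 59) = -928 + 5*(109/2) = -928 + 545/2 = -1311/2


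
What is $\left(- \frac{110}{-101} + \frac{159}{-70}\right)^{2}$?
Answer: $\frac{69872881}{49984900} \approx 1.3979$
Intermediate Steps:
$\left(- \frac{110}{-101} + \frac{159}{-70}\right)^{2} = \left(\left(-110\right) \left(- \frac{1}{101}\right) + 159 \left(- \frac{1}{70}\right)\right)^{2} = \left(\frac{110}{101} - \frac{159}{70}\right)^{2} = \left(- \frac{8359}{7070}\right)^{2} = \frac{69872881}{49984900}$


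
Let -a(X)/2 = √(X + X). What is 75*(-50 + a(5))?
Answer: -3750 - 150*√10 ≈ -4224.3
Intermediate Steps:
a(X) = -2*√2*√X (a(X) = -2*√(X + X) = -2*√2*√X)
75*(-50 + a(5)) = 75*(-50 - 2*√2*√5) = 75*(-50 - 2*√10) = -3750 - 150*√10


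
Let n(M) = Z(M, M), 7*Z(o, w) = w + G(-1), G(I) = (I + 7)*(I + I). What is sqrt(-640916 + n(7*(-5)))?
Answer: I*sqrt(31405213)/7 ≈ 800.58*I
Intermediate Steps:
G(I) = 2*I*(7 + I) (G(I) = (7 + I)*(2*I) = 2*I*(7 + I))
Z(o, w) = -12/7 + w/7 (Z(o, w) = (w + 2*(-1)*(7 - 1))/7 = (w + 2*(-1)*6)/7 = (w - 12)/7 = (-12 + w)/7 = -12/7 + w/7)
n(M) = -12/7 + M/7
sqrt(-640916 + n(7*(-5))) = sqrt(-640916 + (-12/7 + (7*(-5))/7)) = sqrt(-640916 + (-12/7 + (1/7)*(-35))) = sqrt(-640916 + (-12/7 - 5)) = sqrt(-640916 - 47/7) = sqrt(-4486459/7) = I*sqrt(31405213)/7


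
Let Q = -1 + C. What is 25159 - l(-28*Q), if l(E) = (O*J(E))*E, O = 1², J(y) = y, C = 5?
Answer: 12615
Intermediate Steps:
O = 1
Q = 4 (Q = -1 + 5 = 4)
l(E) = E² (l(E) = (1*E)*E = E*E = E²)
25159 - l(-28*Q) = 25159 - (-28*4)² = 25159 - 1*(-112)² = 25159 - 1*12544 = 25159 - 12544 = 12615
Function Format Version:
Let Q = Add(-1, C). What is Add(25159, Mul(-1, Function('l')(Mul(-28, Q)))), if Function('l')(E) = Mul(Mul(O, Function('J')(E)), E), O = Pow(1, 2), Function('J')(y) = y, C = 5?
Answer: 12615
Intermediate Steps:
O = 1
Q = 4 (Q = Add(-1, 5) = 4)
Function('l')(E) = Pow(E, 2) (Function('l')(E) = Mul(Mul(1, E), E) = Mul(E, E) = Pow(E, 2))
Add(25159, Mul(-1, Function('l')(Mul(-28, Q)))) = Add(25159, Mul(-1, Pow(Mul(-28, 4), 2))) = Add(25159, Mul(-1, Pow(-112, 2))) = Add(25159, Mul(-1, 12544)) = Add(25159, -12544) = 12615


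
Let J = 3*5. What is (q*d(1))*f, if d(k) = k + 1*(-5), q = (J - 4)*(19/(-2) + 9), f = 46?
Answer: 1012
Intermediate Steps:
J = 15
q = -11/2 (q = (15 - 4)*(19/(-2) + 9) = 11*(19*(-1/2) + 9) = 11*(-19/2 + 9) = 11*(-1/2) = -11/2 ≈ -5.5000)
d(k) = -5 + k (d(k) = k - 5 = -5 + k)
(q*d(1))*f = -11*(-5 + 1)/2*46 = -11/2*(-4)*46 = 22*46 = 1012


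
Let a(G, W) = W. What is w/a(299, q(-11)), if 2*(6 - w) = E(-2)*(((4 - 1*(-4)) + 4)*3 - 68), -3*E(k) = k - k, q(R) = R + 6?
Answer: -6/5 ≈ -1.2000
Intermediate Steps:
q(R) = 6 + R
E(k) = 0 (E(k) = -(k - k)/3 = -1/3*0 = 0)
w = 6 (w = 6 - 0*(((4 - 1*(-4)) + 4)*3 - 68) = 6 - 0*(((4 + 4) + 4)*3 - 68) = 6 - 0*((8 + 4)*3 - 68) = 6 - 0*(12*3 - 68) = 6 - 0*(36 - 68) = 6 - 0*(-32) = 6 - 1/2*0 = 6 + 0 = 6)
w/a(299, q(-11)) = 6/(6 - 11) = 6/(-5) = 6*(-1/5) = -6/5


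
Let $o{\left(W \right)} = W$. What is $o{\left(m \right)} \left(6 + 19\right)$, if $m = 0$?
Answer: $0$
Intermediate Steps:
$o{\left(m \right)} \left(6 + 19\right) = 0 \left(6 + 19\right) = 0 \cdot 25 = 0$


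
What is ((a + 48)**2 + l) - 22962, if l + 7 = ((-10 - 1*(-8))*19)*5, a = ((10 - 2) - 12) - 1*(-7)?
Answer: -20558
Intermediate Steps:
a = 3 (a = (8 - 12) + 7 = -4 + 7 = 3)
l = -197 (l = -7 + ((-10 - 1*(-8))*19)*5 = -7 + ((-10 + 8)*19)*5 = -7 - 2*19*5 = -7 - 38*5 = -7 - 190 = -197)
((a + 48)**2 + l) - 22962 = ((3 + 48)**2 - 197) - 22962 = (51**2 - 197) - 22962 = (2601 - 197) - 22962 = 2404 - 22962 = -20558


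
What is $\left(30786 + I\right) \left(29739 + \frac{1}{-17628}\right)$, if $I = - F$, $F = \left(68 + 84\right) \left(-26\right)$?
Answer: $\frac{9105508771579}{8814} \approx 1.0331 \cdot 10^{9}$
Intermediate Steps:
$F = -3952$ ($F = 152 \left(-26\right) = -3952$)
$I = 3952$ ($I = \left(-1\right) \left(-3952\right) = 3952$)
$\left(30786 + I\right) \left(29739 + \frac{1}{-17628}\right) = \left(30786 + 3952\right) \left(29739 + \frac{1}{-17628}\right) = 34738 \left(29739 - \frac{1}{17628}\right) = 34738 \cdot \frac{524239091}{17628} = \frac{9105508771579}{8814}$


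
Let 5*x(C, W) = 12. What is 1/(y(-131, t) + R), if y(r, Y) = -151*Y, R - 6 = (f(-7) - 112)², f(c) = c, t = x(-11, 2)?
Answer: 5/69023 ≈ 7.2440e-5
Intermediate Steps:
x(C, W) = 12/5 (x(C, W) = (⅕)*12 = 12/5)
t = 12/5 ≈ 2.4000
R = 14167 (R = 6 + (-7 - 112)² = 6 + (-119)² = 6 + 14161 = 14167)
1/(y(-131, t) + R) = 1/(-151*12/5 + 14167) = 1/(-1812/5 + 14167) = 1/(69023/5) = 5/69023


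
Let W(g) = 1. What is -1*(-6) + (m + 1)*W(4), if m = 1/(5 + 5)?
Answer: 71/10 ≈ 7.1000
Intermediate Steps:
m = ⅒ (m = 1/10 = ⅒ ≈ 0.10000)
-1*(-6) + (m + 1)*W(4) = -1*(-6) + (⅒ + 1)*1 = 6 + (11/10)*1 = 6 + 11/10 = 71/10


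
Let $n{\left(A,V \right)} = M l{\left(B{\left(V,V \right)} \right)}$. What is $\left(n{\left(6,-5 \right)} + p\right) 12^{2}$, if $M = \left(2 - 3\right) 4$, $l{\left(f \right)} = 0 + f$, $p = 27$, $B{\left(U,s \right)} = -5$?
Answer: $6768$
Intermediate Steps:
$l{\left(f \right)} = f$
$M = -4$ ($M = \left(-1\right) 4 = -4$)
$n{\left(A,V \right)} = 20$ ($n{\left(A,V \right)} = \left(-4\right) \left(-5\right) = 20$)
$\left(n{\left(6,-5 \right)} + p\right) 12^{2} = \left(20 + 27\right) 12^{2} = 47 \cdot 144 = 6768$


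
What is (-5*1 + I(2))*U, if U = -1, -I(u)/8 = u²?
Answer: 37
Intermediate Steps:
I(u) = -8*u²
(-5*1 + I(2))*U = (-5*1 - 8*2²)*(-1) = (-5 - 8*4)*(-1) = (-5 - 32)*(-1) = -37*(-1) = 37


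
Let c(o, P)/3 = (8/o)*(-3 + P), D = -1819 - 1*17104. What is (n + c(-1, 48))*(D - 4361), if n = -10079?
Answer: 259826156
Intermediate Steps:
D = -18923 (D = -1819 - 17104 = -18923)
c(o, P) = 24*(-3 + P)/o (c(o, P) = 3*((8/o)*(-3 + P)) = 3*(8*(-3 + P)/o) = 24*(-3 + P)/o)
(n + c(-1, 48))*(D - 4361) = (-10079 + 24*(-3 + 48)/(-1))*(-18923 - 4361) = (-10079 + 24*(-1)*45)*(-23284) = (-10079 - 1080)*(-23284) = -11159*(-23284) = 259826156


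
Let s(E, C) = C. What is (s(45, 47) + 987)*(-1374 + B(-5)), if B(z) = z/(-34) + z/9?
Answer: -217434173/153 ≈ -1.4211e+6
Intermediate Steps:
B(z) = 25*z/306 (B(z) = z*(-1/34) + z*(⅑) = -z/34 + z/9 = 25*z/306)
(s(45, 47) + 987)*(-1374 + B(-5)) = (47 + 987)*(-1374 + (25/306)*(-5)) = 1034*(-1374 - 125/306) = 1034*(-420569/306) = -217434173/153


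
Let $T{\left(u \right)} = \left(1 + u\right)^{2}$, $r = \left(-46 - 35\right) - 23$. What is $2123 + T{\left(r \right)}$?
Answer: $12732$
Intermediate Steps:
$r = -104$ ($r = -81 - 23 = -104$)
$2123 + T{\left(r \right)} = 2123 + \left(1 - 104\right)^{2} = 2123 + \left(-103\right)^{2} = 2123 + 10609 = 12732$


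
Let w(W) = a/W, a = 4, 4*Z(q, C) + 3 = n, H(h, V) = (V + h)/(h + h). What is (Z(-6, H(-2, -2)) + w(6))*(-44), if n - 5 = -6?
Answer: 44/3 ≈ 14.667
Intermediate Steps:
n = -1 (n = 5 - 6 = -1)
H(h, V) = (V + h)/(2*h) (H(h, V) = (V + h)/((2*h)) = (V + h)*(1/(2*h)) = (V + h)/(2*h))
Z(q, C) = -1 (Z(q, C) = -¾ + (¼)*(-1) = -¾ - ¼ = -1)
w(W) = 4/W
(Z(-6, H(-2, -2)) + w(6))*(-44) = (-1 + 4/6)*(-44) = (-1 + 4*(⅙))*(-44) = (-1 + ⅔)*(-44) = -⅓*(-44) = 44/3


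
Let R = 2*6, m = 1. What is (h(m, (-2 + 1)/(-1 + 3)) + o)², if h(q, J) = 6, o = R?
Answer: 324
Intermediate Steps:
R = 12
o = 12
(h(m, (-2 + 1)/(-1 + 3)) + o)² = (6 + 12)² = 18² = 324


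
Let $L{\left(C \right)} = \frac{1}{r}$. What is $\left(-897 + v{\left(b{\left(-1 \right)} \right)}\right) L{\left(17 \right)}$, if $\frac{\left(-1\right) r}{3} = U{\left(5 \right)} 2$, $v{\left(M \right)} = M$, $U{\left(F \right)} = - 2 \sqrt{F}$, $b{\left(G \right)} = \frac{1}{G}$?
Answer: $- \frac{449 \sqrt{5}}{30} \approx -33.466$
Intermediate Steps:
$r = 12 \sqrt{5}$ ($r = - 3 - 2 \sqrt{5} \cdot 2 = - 3 \left(- 4 \sqrt{5}\right) = 12 \sqrt{5} \approx 26.833$)
$L{\left(C \right)} = \frac{\sqrt{5}}{60}$ ($L{\left(C \right)} = \frac{1}{12 \sqrt{5}} = \frac{\sqrt{5}}{60}$)
$\left(-897 + v{\left(b{\left(-1 \right)} \right)}\right) L{\left(17 \right)} = \left(-897 + \frac{1}{-1}\right) \frac{\sqrt{5}}{60} = \left(-897 - 1\right) \frac{\sqrt{5}}{60} = - 898 \frac{\sqrt{5}}{60} = - \frac{449 \sqrt{5}}{30}$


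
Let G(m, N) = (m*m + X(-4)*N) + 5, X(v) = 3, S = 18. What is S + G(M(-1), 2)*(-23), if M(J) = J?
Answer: -258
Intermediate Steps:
G(m, N) = 5 + m² + 3*N (G(m, N) = (m*m + 3*N) + 5 = (m² + 3*N) + 5 = 5 + m² + 3*N)
S + G(M(-1), 2)*(-23) = 18 + (5 + (-1)² + 3*2)*(-23) = 18 + (5 + 1 + 6)*(-23) = 18 + 12*(-23) = 18 - 276 = -258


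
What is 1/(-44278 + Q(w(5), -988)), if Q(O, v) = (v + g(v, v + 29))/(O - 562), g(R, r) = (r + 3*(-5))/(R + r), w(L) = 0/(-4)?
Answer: -547107/24223842415 ≈ -2.2585e-5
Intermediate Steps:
w(L) = 0 (w(L) = 0*(-1/4) = 0)
g(R, r) = (-15 + r)/(R + r) (g(R, r) = (r - 15)/(R + r) = (-15 + r)/(R + r))
Q(O, v) = (v + (14 + v)/(29 + 2*v))/(-562 + O) (Q(O, v) = (v + (-15 + (v + 29))/(v + (v + 29)))/(O - 562) = (v + (-15 + (29 + v))/(v + (29 + v)))/(-562 + O) = (v + (14 + v)/(29 + 2*v))/(-562 + O))
1/(-44278 + Q(w(5), -988)) = 1/(-44278 + (14 - 988 - 988*(29 + 2*(-988)))/((-562 + 0)*(29 + 2*(-988)))) = 1/(-44278 + (14 - 988 - 988*(29 - 1976))/((-562)*(29 - 1976))) = 1/(-44278 - 1/562*(14 - 988 - 988*(-1947))/(-1947)) = 1/(-44278 - 1/562*(-1/1947)*(14 - 988 + 1923636)) = 1/(-44278 - 1/562*(-1/1947)*1922662) = 1/(-44278 + 961331/547107) = 1/(-24223842415/547107) = -547107/24223842415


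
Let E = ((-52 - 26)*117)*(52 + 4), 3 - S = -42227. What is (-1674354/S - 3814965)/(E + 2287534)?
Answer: -3661537416/1705015135 ≈ -2.1475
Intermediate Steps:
S = 42230 (S = 3 - 1*(-42227) = 3 + 42227 = 42230)
E = -511056 (E = -78*117*56 = -9126*56 = -511056)
(-1674354/S - 3814965)/(E + 2287534) = (-1674354/42230 - 3814965)/(-511056 + 2287534) = (-1674354*1/42230 - 3814965)/1776478 = (-837177/21115 - 3814965)*(1/1776478) = -80553823152/21115*1/1776478 = -3661537416/1705015135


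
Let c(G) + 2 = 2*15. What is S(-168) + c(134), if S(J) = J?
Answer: -140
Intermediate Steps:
c(G) = 28 (c(G) = -2 + 2*15 = -2 + 30 = 28)
S(-168) + c(134) = -168 + 28 = -140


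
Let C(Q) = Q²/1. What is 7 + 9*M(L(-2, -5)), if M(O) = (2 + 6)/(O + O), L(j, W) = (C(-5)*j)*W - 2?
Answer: 443/62 ≈ 7.1452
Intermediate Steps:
C(Q) = Q² (C(Q) = Q²*1 = Q²)
L(j, W) = -2 + 25*W*j (L(j, W) = ((-5)²*j)*W - 2 = (25*j)*W - 2 = 25*W*j - 2 = -2 + 25*W*j)
M(O) = 4/O (M(O) = 8/((2*O)) = 8*(1/(2*O)) = 4/O)
7 + 9*M(L(-2, -5)) = 7 + 9*(4/(-2 + 25*(-5)*(-2))) = 7 + 9*(4/(-2 + 250)) = 7 + 9*(4/248) = 7 + 9*(4*(1/248)) = 7 + 9*(1/62) = 7 + 9/62 = 443/62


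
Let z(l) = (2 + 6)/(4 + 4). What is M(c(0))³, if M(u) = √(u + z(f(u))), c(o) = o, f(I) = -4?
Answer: 1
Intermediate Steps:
z(l) = 1 (z(l) = 8/8 = 8*(⅛) = 1)
M(u) = √(1 + u) (M(u) = √(u + 1) = √(1 + u))
M(c(0))³ = (√(1 + 0))³ = (√1)³ = 1³ = 1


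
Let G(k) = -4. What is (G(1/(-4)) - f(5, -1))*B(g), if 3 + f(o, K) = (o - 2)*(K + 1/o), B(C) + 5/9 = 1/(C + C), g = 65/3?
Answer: -4361/5850 ≈ -0.74547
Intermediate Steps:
g = 65/3 (g = 65*(1/3) = 65/3 ≈ 21.667)
B(C) = -5/9 + 1/(2*C) (B(C) = -5/9 + 1/(C + C) = -5/9 + 1/(2*C))
f(o, K) = -3 + (-2 + o)*(K + 1/o) (f(o, K) = -3 + (o - 2)*(K + 1/o) = -3 + (-2 + o)*(K + 1/o))
(G(1/(-4)) - f(5, -1))*B(g) = (-4 - (-2 - 2*(-1) - 2/5 - 1*5))*((9 - 10*65/3)/(18*(65/3))) = (-4 - (-2 + 2 - 2*1/5 - 5))*((1/18)*(3/65)*(9 - 650/3)) = (-4 - (-2 + 2 - 2/5 - 5))*((1/18)*(3/65)*(-623/3)) = (-4 - 1*(-27/5))*(-623/1170) = (-4 + 27/5)*(-623/1170) = (7/5)*(-623/1170) = -4361/5850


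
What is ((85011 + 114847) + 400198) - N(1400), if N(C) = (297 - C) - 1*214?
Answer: 601373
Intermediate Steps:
N(C) = 83 - C (N(C) = (297 - C) - 214 = 83 - C)
((85011 + 114847) + 400198) - N(1400) = ((85011 + 114847) + 400198) - (83 - 1*1400) = (199858 + 400198) - (83 - 1400) = 600056 - 1*(-1317) = 600056 + 1317 = 601373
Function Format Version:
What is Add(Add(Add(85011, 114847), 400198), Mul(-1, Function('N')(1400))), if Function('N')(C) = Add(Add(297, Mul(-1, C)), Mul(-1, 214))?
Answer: 601373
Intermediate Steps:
Function('N')(C) = Add(83, Mul(-1, C)) (Function('N')(C) = Add(Add(297, Mul(-1, C)), -214) = Add(83, Mul(-1, C)))
Add(Add(Add(85011, 114847), 400198), Mul(-1, Function('N')(1400))) = Add(Add(Add(85011, 114847), 400198), Mul(-1, Add(83, Mul(-1, 1400)))) = Add(Add(199858, 400198), Mul(-1, Add(83, -1400))) = Add(600056, Mul(-1, -1317)) = Add(600056, 1317) = 601373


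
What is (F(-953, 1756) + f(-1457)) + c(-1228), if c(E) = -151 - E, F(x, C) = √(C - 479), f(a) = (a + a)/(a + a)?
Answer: 1078 + √1277 ≈ 1113.7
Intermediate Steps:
f(a) = 1 (f(a) = (2*a)/((2*a)) = (2*a)*(1/(2*a)) = 1)
F(x, C) = √(-479 + C)
(F(-953, 1756) + f(-1457)) + c(-1228) = (√(-479 + 1756) + 1) + (-151 - 1*(-1228)) = (√1277 + 1) + (-151 + 1228) = (1 + √1277) + 1077 = 1078 + √1277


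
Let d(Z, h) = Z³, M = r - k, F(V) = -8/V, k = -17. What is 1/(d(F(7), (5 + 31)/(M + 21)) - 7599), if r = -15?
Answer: -343/2606969 ≈ -0.00013157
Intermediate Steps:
M = 2 (M = -15 - 1*(-17) = -15 + 17 = 2)
1/(d(F(7), (5 + 31)/(M + 21)) - 7599) = 1/((-8/7)³ - 7599) = 1/(-512/343 - 7599) = 1/(-2606969/343) = -343/2606969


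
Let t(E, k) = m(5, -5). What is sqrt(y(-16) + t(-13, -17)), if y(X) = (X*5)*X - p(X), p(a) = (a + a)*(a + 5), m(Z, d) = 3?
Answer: 7*sqrt(19) ≈ 30.512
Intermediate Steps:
t(E, k) = 3
p(a) = 2*a*(5 + a) (p(a) = (2*a)*(5 + a) = 2*a*(5 + a))
y(X) = 5*X**2 - 2*X*(5 + X) (y(X) = (X*5)*X - 2*X*(5 + X) = (5*X)*X - 2*X*(5 + X) = 5*X**2 - 2*X*(5 + X))
sqrt(y(-16) + t(-13, -17)) = sqrt(-16*(-10 + 3*(-16)) + 3) = sqrt(-16*(-10 - 48) + 3) = sqrt(-16*(-58) + 3) = sqrt(928 + 3) = sqrt(931) = 7*sqrt(19)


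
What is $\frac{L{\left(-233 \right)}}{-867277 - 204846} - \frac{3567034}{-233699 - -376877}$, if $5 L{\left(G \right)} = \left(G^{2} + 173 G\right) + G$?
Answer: $- \frac{9561732116938}{383761067235} \approx -24.916$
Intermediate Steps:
$L{\left(G \right)} = \frac{G^{2}}{5} + \frac{174 G}{5}$ ($L{\left(G \right)} = \frac{\left(G^{2} + 173 G\right) + G}{5} = \frac{G^{2} + 174 G}{5} = \frac{G^{2}}{5} + \frac{174 G}{5}$)
$\frac{L{\left(-233 \right)}}{-867277 - 204846} - \frac{3567034}{-233699 - -376877} = \frac{\frac{1}{5} \left(-233\right) \left(174 - 233\right)}{-867277 - 204846} - \frac{3567034}{-233699 - -376877} = \frac{\frac{1}{5} \left(-233\right) \left(-59\right)}{-1072123} - \frac{3567034}{-233699 + 376877} = \frac{13747}{5} \left(- \frac{1}{1072123}\right) - \frac{3567034}{143178} = - \frac{13747}{5360615} - \frac{1783517}{71589} = - \frac{9561732116938}{383761067235}$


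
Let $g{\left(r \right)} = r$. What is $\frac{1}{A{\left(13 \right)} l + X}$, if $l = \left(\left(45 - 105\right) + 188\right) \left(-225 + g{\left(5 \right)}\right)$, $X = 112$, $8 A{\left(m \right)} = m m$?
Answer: $- \frac{1}{594768} \approx -1.6813 \cdot 10^{-6}$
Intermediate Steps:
$A{\left(m \right)} = \frac{m^{2}}{8}$ ($A{\left(m \right)} = \frac{m m}{8} = \frac{m^{2}}{8}$)
$l = -28160$ ($l = \left(\left(45 - 105\right) + 188\right) \left(-225 + 5\right) = \left(\left(45 - 105\right) + 188\right) \left(-220\right) = \left(-60 + 188\right) \left(-220\right) = 128 \left(-220\right) = -28160$)
$\frac{1}{A{\left(13 \right)} l + X} = \frac{1}{\frac{13^{2}}{8} \left(-28160\right) + 112} = \frac{1}{\frac{1}{8} \cdot 169 \left(-28160\right) + 112} = \frac{1}{\frac{169}{8} \left(-28160\right) + 112} = \frac{1}{-594880 + 112} = \frac{1}{-594768} = - \frac{1}{594768}$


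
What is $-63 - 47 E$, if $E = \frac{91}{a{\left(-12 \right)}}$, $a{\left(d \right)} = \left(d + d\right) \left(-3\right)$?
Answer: $- \frac{8813}{72} \approx -122.4$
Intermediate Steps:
$a{\left(d \right)} = - 6 d$ ($a{\left(d \right)} = 2 d \left(-3\right) = - 6 d$)
$E = \frac{91}{72}$ ($E = \frac{91}{\left(-6\right) \left(-12\right)} = \frac{91}{72} \approx 1.2639$)
$-63 - 47 E = -63 - \frac{4277}{72} = - \frac{8813}{72}$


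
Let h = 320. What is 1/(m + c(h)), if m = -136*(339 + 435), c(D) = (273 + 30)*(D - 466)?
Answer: -1/149502 ≈ -6.6889e-6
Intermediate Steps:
c(D) = -141198 + 303*D (c(D) = 303*(-466 + D) = -141198 + 303*D)
m = -105264 (m = -136*774 = -105264)
1/(m + c(h)) = 1/(-105264 + (-141198 + 303*320)) = 1/(-105264 + (-141198 + 96960)) = 1/(-105264 - 44238) = 1/(-149502) = -1/149502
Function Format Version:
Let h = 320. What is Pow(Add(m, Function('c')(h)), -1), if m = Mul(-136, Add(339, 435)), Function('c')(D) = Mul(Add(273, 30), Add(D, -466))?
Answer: Rational(-1, 149502) ≈ -6.6889e-6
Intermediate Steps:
Function('c')(D) = Add(-141198, Mul(303, D)) (Function('c')(D) = Mul(303, Add(-466, D)) = Add(-141198, Mul(303, D)))
m = -105264 (m = Mul(-136, 774) = -105264)
Pow(Add(m, Function('c')(h)), -1) = Pow(Add(-105264, Add(-141198, Mul(303, 320))), -1) = Pow(Add(-105264, Add(-141198, 96960)), -1) = Pow(Add(-105264, -44238), -1) = Pow(-149502, -1) = Rational(-1, 149502)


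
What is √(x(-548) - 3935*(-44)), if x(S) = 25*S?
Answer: 4*√9965 ≈ 399.30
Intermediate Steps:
√(x(-548) - 3935*(-44)) = √(25*(-548) - 3935*(-44)) = √(-13700 + 173140) = √159440 = 4*√9965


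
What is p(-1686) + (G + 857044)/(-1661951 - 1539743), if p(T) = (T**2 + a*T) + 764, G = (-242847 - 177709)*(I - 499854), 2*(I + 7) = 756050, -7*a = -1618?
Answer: 27316123896974/11205929 ≈ 2.4376e+6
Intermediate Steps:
a = 1618/7 (a = -1/7*(-1618) = 1618/7 ≈ 231.14)
I = 378018 (I = -7 + (1/2)*756050 = -7 + 378025 = 378018)
G = 51238860816 (G = (-242847 - 177709)*(378018 - 499854) = -420556*(-121836) = 51238860816)
p(T) = 764 + T**2 + 1618*T/7 (p(T) = (T**2 + 1618*T/7) + 764 = 764 + T**2 + 1618*T/7)
p(-1686) + (G + 857044)/(-1661951 - 1539743) = (764 + (-1686)**2 + (1618/7)*(-1686)) + (51238860816 + 857044)/(-1661951 - 1539743) = (764 + 2842596 - 2727948/7) + 51239717860/(-3201694) = 17175572/7 + 51239717860*(-1/3201694) = 17175572/7 - 25619858930/1600847 = 27316123896974/11205929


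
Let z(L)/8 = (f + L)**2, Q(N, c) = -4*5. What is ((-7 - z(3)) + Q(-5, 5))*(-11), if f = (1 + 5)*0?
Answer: 1089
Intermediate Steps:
f = 0 (f = 6*0 = 0)
Q(N, c) = -20
z(L) = 8*L**2 (z(L) = 8*(0 + L)**2 = 8*L**2)
((-7 - z(3)) + Q(-5, 5))*(-11) = ((-7 - 8*3**2) - 20)*(-11) = ((-7 - 8*9) - 20)*(-11) = ((-7 - 1*72) - 20)*(-11) = ((-7 - 72) - 20)*(-11) = (-79 - 20)*(-11) = -99*(-11) = 1089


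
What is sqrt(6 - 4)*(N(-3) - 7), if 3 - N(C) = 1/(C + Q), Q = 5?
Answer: -9*sqrt(2)/2 ≈ -6.3640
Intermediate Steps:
N(C) = 3 - 1/(5 + C) (N(C) = 3 - 1/(C + 5) = 3 - 1/(5 + C))
sqrt(6 - 4)*(N(-3) - 7) = sqrt(6 - 4)*((14 + 3*(-3))/(5 - 3) - 7) = sqrt(2)*((14 - 9)/2 - 7) = sqrt(2)*((1/2)*5 - 7) = sqrt(2)*(5/2 - 7) = sqrt(2)*(-9/2) = -9*sqrt(2)/2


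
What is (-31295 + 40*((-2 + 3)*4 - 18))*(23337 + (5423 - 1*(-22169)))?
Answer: -1622343295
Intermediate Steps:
(-31295 + 40*((-2 + 3)*4 - 18))*(23337 + (5423 - 1*(-22169))) = (-31295 + 40*(1*4 - 18))*(23337 + (5423 + 22169)) = (-31295 + 40*(4 - 18))*(23337 + 27592) = (-31295 + 40*(-14))*50929 = (-31295 - 560)*50929 = -31855*50929 = -1622343295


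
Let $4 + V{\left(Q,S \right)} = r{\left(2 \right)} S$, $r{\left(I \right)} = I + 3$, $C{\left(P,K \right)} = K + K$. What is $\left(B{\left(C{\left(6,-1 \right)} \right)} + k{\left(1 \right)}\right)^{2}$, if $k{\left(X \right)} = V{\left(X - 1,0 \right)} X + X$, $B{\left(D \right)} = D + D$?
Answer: $49$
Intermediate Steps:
$C{\left(P,K \right)} = 2 K$
$r{\left(I \right)} = 3 + I$
$V{\left(Q,S \right)} = -4 + 5 S$ ($V{\left(Q,S \right)} = -4 + \left(3 + 2\right) S = -4 + 5 S$)
$B{\left(D \right)} = 2 D$
$k{\left(X \right)} = - 3 X$ ($k{\left(X \right)} = \left(-4 + 5 \cdot 0\right) X + X = \left(-4 + 0\right) X + X = - 4 X + X = - 3 X$)
$\left(B{\left(C{\left(6,-1 \right)} \right)} + k{\left(1 \right)}\right)^{2} = \left(2 \cdot 2 \left(-1\right) - 3\right)^{2} = \left(2 \left(-2\right) - 3\right)^{2} = \left(-4 - 3\right)^{2} = \left(-7\right)^{2} = 49$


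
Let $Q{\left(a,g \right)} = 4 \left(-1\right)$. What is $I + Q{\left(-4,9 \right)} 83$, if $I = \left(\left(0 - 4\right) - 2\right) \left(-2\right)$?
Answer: $-320$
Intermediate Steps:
$Q{\left(a,g \right)} = -4$
$I = 12$ ($I = \left(-4 - 2\right) \left(-2\right) = \left(-6\right) \left(-2\right) = 12$)
$I + Q{\left(-4,9 \right)} 83 = 12 - 332 = -320$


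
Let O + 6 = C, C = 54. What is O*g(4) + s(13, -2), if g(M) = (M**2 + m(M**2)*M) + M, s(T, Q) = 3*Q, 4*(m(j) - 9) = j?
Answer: 3450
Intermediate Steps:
m(j) = 9 + j/4
O = 48 (O = -6 + 54 = 48)
g(M) = M + M**2 + M*(9 + M**2/4) (g(M) = (M**2 + (9 + M**2/4)*M) + M = (M**2 + M*(9 + M**2/4)) + M = M + M**2 + M*(9 + M**2/4))
O*g(4) + s(13, -2) = 48*((1/4)*4*(40 + 4**2 + 4*4)) + 3*(-2) = 48*((1/4)*4*(40 + 16 + 16)) - 6 = 48*((1/4)*4*72) - 6 = 48*72 - 6 = 3456 - 6 = 3450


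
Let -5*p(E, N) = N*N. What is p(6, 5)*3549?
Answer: -17745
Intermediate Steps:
p(E, N) = -N²/5 (p(E, N) = -N*N/5 = -N²/5)
p(6, 5)*3549 = -⅕*5²*3549 = -⅕*25*3549 = -5*3549 = -17745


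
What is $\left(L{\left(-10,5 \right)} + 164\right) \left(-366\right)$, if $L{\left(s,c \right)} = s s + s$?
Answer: $-92964$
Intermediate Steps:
$L{\left(s,c \right)} = s + s^{2}$ ($L{\left(s,c \right)} = s^{2} + s = s + s^{2}$)
$\left(L{\left(-10,5 \right)} + 164\right) \left(-366\right) = \left(- 10 \left(1 - 10\right) + 164\right) \left(-366\right) = \left(\left(-10\right) \left(-9\right) + 164\right) \left(-366\right) = \left(90 + 164\right) \left(-366\right) = 254 \left(-366\right) = -92964$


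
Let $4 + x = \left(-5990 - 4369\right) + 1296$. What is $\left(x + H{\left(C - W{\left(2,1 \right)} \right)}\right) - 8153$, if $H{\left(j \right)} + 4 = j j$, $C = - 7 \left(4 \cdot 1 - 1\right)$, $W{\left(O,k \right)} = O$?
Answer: $-16695$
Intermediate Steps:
$C = -21$ ($C = - 7 \left(4 - 1\right) = \left(-7\right) 3 = -21$)
$H{\left(j \right)} = -4 + j^{2}$ ($H{\left(j \right)} = -4 + j j = -4 + j^{2}$)
$x = -9067$ ($x = -4 + \left(\left(-5990 - 4369\right) + 1296\right) = -4 + \left(-10359 + 1296\right) = -4 - 9063 = -9067$)
$\left(x + H{\left(C - W{\left(2,1 \right)} \right)}\right) - 8153 = \left(-9067 - \left(4 - \left(-21 - 2\right)^{2}\right)\right) - 8153 = \left(-9067 - \left(4 - \left(-23\right)^{2}\right)\right) - 8153 = \left(-9067 + \left(-4 + 529\right)\right) - 8153 = \left(-9067 + 525\right) - 8153 = -8542 - 8153 = -16695$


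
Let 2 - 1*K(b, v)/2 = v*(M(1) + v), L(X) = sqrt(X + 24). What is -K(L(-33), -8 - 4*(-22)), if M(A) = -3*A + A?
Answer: 12476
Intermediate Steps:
M(A) = -2*A
L(X) = sqrt(24 + X)
K(b, v) = 4 - 2*v*(-2 + v) (K(b, v) = 4 - 2*v*(-2*1 + v) = 4 - 2*v*(-2 + v))
-K(L(-33), -8 - 4*(-22)) = -(4 - 2*(-8 - 4*(-22))**2 + 4*(-8 - 4*(-22))) = -(4 - 2*(-8 + 88)**2 + 4*(-8 + 88)) = -(4 - 2*80**2 + 4*80) = -(4 - 2*6400 + 320) = -(4 - 12800 + 320) = -1*(-12476) = 12476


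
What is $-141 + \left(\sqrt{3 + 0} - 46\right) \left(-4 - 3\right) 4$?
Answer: $1147 - 28 \sqrt{3} \approx 1098.5$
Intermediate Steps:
$-141 + \left(\sqrt{3 + 0} - 46\right) \left(-4 - 3\right) 4 = -141 + \left(\sqrt{3} - 46\right) \left(\left(-7\right) 4\right) = -141 + \left(-46 + \sqrt{3}\right) \left(-28\right) = -141 + \left(1288 - 28 \sqrt{3}\right) = 1147 - 28 \sqrt{3}$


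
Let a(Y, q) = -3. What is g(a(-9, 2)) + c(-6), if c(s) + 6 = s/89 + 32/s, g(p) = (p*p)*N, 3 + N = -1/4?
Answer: -43415/1068 ≈ -40.651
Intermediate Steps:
N = -13/4 (N = -3 - 1/4 = -13/4 ≈ -3.2500)
g(p) = -13*p**2/4 (g(p) = (p*p)*(-13/4) = p**2*(-13/4) = -13*p**2/4)
c(s) = -6 + 32/s + s/89 (c(s) = -6 + (s/89 + 32/s) = -6 + (32/s + s/89) = -6 + 32/s + s/89)
g(a(-9, 2)) + c(-6) = -13/4*(-3)**2 + (-6 + 32/(-6) + (1/89)*(-6)) = -13/4*9 + (-6 + 32*(-1/6) - 6/89) = -117/4 + (-6 - 16/3 - 6/89) = -117/4 - 3044/267 = -43415/1068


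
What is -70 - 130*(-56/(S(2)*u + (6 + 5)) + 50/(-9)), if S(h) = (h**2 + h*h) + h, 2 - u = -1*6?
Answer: 6590/9 ≈ 732.22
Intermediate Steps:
u = 8 (u = 2 - (-1)*6 = 2 - 1*(-6) = 2 + 6 = 8)
S(h) = h + 2*h**2 (S(h) = (h**2 + h**2) + h = 2*h**2 + h = h + 2*h**2)
-70 - 130*(-56/(S(2)*u + (6 + 5)) + 50/(-9)) = -70 - 130*(-56/((2*(1 + 2*2))*8 + (6 + 5)) + 50/(-9)) = -70 - 130*(-56/((2*(1 + 4))*8 + 11) + 50*(-1/9)) = -70 - 130*(-56/((2*5)*8 + 11) - 50/9) = -70 - 130*(-56/(10*8 + 11) - 50/9) = -70 - 130*(-56/(80 + 11) - 50/9) = -70 - 130*(-56/91 - 50/9) = -70 - 130*(-56*1/91 - 50/9) = -70 - 130*(-8/13 - 50/9) = -70 - 130*(-722/117) = -70 + 7220/9 = 6590/9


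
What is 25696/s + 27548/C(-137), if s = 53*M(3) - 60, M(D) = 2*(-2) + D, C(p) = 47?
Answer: 1905212/5311 ≈ 358.73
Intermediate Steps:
M(D) = -4 + D
s = -113 (s = 53*(-4 + 3) - 60 = 53*(-1) - 60 = -53 - 60 = -113)
25696/s + 27548/C(-137) = 25696/(-113) + 27548/47 = 25696*(-1/113) + 27548*(1/47) = -25696/113 + 27548/47 = 1905212/5311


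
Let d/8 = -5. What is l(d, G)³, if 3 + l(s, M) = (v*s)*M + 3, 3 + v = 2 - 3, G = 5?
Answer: 512000000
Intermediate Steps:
d = -40 (d = 8*(-5) = -40)
v = -4 (v = -3 + (2 - 3) = -3 - 1 = -4)
l(s, M) = -4*M*s (l(s, M) = -3 + ((-4*s)*M + 3) = -3 + (-4*M*s + 3) = -3 + (3 - 4*M*s) = -4*M*s)
l(d, G)³ = (-4*5*(-40))³ = 800³ = 512000000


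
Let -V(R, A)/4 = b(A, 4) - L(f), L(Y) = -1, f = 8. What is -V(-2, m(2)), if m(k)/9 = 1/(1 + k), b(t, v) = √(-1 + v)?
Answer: 4 + 4*√3 ≈ 10.928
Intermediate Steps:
m(k) = 9/(1 + k)
V(R, A) = -4 - 4*√3 (V(R, A) = -4*(√(-1 + 4) - 1*(-1)) = -4*(√3 + 1) = -4*(1 + √3) = -4 - 4*√3)
-V(-2, m(2)) = -(-4 - 4*√3) = 4 + 4*√3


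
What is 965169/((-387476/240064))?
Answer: -57925582704/96869 ≈ -5.9798e+5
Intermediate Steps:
965169/((-387476/240064)) = 965169/((-387476*1/240064)) = 965169/(-96869/60016) = 965169*(-60016/96869) = -57925582704/96869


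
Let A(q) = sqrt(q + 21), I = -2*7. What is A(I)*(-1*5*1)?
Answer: -5*sqrt(7) ≈ -13.229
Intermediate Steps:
I = -14
A(q) = sqrt(21 + q)
A(I)*(-1*5*1) = sqrt(21 - 14)*(-1*5*1) = sqrt(7)*(-5*1) = sqrt(7)*(-5) = -5*sqrt(7)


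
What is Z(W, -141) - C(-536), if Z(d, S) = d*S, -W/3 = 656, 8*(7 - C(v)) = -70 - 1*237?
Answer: 2219541/8 ≈ 2.7744e+5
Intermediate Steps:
C(v) = 363/8 (C(v) = 7 - (-70 - 1*237)/8 = 7 - (-70 - 237)/8 = 7 - ⅛*(-307) = 7 + 307/8 = 363/8)
W = -1968 (W = -3*656 = -1968)
Z(d, S) = S*d
Z(W, -141) - C(-536) = -141*(-1968) - 1*363/8 = 277488 - 363/8 = 2219541/8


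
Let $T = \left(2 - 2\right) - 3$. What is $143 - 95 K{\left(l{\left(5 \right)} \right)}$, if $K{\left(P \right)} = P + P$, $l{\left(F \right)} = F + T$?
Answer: $-237$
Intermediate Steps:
$T = -3$ ($T = 0 - 3 = -3$)
$l{\left(F \right)} = -3 + F$ ($l{\left(F \right)} = F - 3 = -3 + F$)
$K{\left(P \right)} = 2 P$
$143 - 95 K{\left(l{\left(5 \right)} \right)} = 143 - 95 \cdot 2 \left(-3 + 5\right) = 143 - 95 \cdot 2 \cdot 2 = 143 - 380 = -237$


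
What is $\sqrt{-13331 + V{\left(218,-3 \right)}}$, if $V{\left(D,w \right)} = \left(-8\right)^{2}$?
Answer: $i \sqrt{13267} \approx 115.18 i$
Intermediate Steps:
$V{\left(D,w \right)} = 64$
$\sqrt{-13331 + V{\left(218,-3 \right)}} = \sqrt{-13331 + 64} = \sqrt{-13267} = i \sqrt{13267}$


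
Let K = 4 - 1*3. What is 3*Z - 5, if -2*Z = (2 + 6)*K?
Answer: -17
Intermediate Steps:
K = 1 (K = 4 - 3 = 1)
Z = -4 (Z = -(2 + 6)/2 = -4 ≈ -4.0000)
3*Z - 5 = 3*(-4) - 5 = -12 - 5 = -17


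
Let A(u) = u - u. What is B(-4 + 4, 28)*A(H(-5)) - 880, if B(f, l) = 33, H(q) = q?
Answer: -880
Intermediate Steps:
A(u) = 0
B(-4 + 4, 28)*A(H(-5)) - 880 = 33*0 - 880 = 0 - 880 = -880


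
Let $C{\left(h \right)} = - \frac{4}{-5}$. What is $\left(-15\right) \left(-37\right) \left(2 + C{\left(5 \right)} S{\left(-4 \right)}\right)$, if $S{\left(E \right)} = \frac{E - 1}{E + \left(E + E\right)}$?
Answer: $1295$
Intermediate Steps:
$S{\left(E \right)} = \frac{-1 + E}{3 E}$ ($S{\left(E \right)} = \frac{-1 + E}{E + 2 E} = \frac{-1 + E}{3 E}$)
$C{\left(h \right)} = \frac{4}{5}$ ($C{\left(h \right)} = \left(-4\right) \left(- \frac{1}{5}\right) = \frac{4}{5}$)
$\left(-15\right) \left(-37\right) \left(2 + C{\left(5 \right)} S{\left(-4 \right)}\right) = \left(-15\right) \left(-37\right) \left(2 + \frac{4 \frac{-1 - 4}{3 \left(-4\right)}}{5}\right) = 555 \left(2 + \frac{4 \cdot \frac{1}{3} \left(- \frac{1}{4}\right) \left(-5\right)}{5}\right) = 555 \left(2 + \frac{4}{5} \cdot \frac{5}{12}\right) = 555 \left(2 + \frac{1}{3}\right) = 555 \cdot \frac{7}{3} = 1295$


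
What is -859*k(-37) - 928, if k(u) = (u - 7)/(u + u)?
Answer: -53234/37 ≈ -1438.8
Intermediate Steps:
k(u) = (-7 + u)/(2*u) (k(u) = (-7 + u)/((2*u)) = (-7 + u)*(1/(2*u)) = (-7 + u)/(2*u))
-859*k(-37) - 928 = -859*(-7 - 37)/(2*(-37)) - 928 = -859*(-1)*(-44)/(2*37) - 928 = -859*22/37 - 928 = -18898/37 - 928 = -53234/37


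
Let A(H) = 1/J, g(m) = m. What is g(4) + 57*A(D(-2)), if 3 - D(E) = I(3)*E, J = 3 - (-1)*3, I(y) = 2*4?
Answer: 27/2 ≈ 13.500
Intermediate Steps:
I(y) = 8
J = 6 (J = 3 - 1*(-3) = 3 + 3 = 6)
D(E) = 3 - 8*E
A(H) = ⅙ (A(H) = 1/6 = ⅙)
g(4) + 57*A(D(-2)) = 4 + 57*(⅙) = 4 + 19/2 = 27/2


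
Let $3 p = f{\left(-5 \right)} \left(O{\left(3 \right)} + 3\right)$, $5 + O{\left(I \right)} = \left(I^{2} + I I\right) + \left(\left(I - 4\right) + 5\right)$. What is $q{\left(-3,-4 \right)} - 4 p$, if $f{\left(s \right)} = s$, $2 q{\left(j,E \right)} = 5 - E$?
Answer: $\frac{827}{6} \approx 137.83$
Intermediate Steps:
$O{\left(I \right)} = -4 + I + 2 I^{2}$ ($O{\left(I \right)} = -5 + \left(\left(I^{2} + I I\right) + \left(\left(I - 4\right) + 5\right)\right) = -5 + \left(\left(I^{2} + I^{2}\right) + \left(\left(-4 + I\right) + 5\right)\right) = -5 + \left(2 I^{2} + \left(1 + I\right)\right) = -5 + \left(1 + I + 2 I^{2}\right) = -4 + I + 2 I^{2}$)
$q{\left(j,E \right)} = \frac{5}{2} - \frac{E}{2}$ ($q{\left(j,E \right)} = \frac{5 - E}{2} = \frac{5}{2} - \frac{E}{2}$)
$p = - \frac{100}{3}$ ($p = \frac{\left(-5\right) \left(\left(-4 + 3 + 2 \cdot 3^{2}\right) + 3\right)}{3} = \frac{\left(-5\right) \left(\left(-4 + 3 + 2 \cdot 9\right) + 3\right)}{3} = \frac{\left(-5\right) \left(\left(-4 + 3 + 18\right) + 3\right)}{3} = \frac{\left(-5\right) \left(17 + 3\right)}{3} = \frac{\left(-5\right) 20}{3} = \frac{1}{3} \left(-100\right) = - \frac{100}{3} \approx -33.333$)
$q{\left(-3,-4 \right)} - 4 p = \left(\frac{5}{2} - -2\right) - - \frac{400}{3} = \left(\frac{5}{2} + 2\right) + \frac{400}{3} = \frac{9}{2} + \frac{400}{3} = \frac{827}{6}$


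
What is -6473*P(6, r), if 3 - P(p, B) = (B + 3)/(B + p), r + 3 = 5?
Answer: -122987/8 ≈ -15373.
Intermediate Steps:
r = 2 (r = -3 + 5 = 2)
P(p, B) = 3 - (3 + B)/(B + p) (P(p, B) = 3 - (B + 3)/(B + p) = 3 - (3 + B)/(B + p))
-6473*P(6, r) = -6473*(-3 + 2*2 + 3*6)/(2 + 6) = -6473*(-3 + 4 + 18)/8 = -6473*19/8 = -122987/8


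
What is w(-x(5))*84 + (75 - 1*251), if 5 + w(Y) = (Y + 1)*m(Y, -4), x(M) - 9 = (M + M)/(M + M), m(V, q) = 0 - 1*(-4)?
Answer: -3620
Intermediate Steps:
m(V, q) = 4 (m(V, q) = 0 + 4 = 4)
x(M) = 10 (x(M) = 9 + (M + M)/(M + M) = 9 + (2*M)/((2*M)) = 9 + (2*M)*(1/(2*M)) = 9 + 1 = 10)
w(Y) = -1 + 4*Y (w(Y) = -5 + (Y + 1)*4 = -5 + (1 + Y)*4 = -5 + (4 + 4*Y) = -1 + 4*Y)
w(-x(5))*84 + (75 - 1*251) = (-1 + 4*(-1*10))*84 + (75 - 1*251) = (-1 + 4*(-10))*84 + (75 - 251) = (-1 - 40)*84 - 176 = -41*84 - 176 = -3444 - 176 = -3620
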